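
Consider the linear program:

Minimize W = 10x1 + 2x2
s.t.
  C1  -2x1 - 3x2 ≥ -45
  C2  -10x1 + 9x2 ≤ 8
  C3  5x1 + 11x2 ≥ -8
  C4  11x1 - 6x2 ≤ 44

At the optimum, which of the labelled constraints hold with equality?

Vertices and W = 10x1 + 2x2:
  (127/16, 233/24) → W = 2371/24
  (134/15, 407/45) → W = 4834/45
  (-32/31, -8/31) → W = -336/31
  (436/151, -308/151) → W = 3744/151

The minimum is at (-32/31, -8/31). Substituting into each constraint, equality holds for C2 and C3; the remaining constraints have slack.

C2 and C3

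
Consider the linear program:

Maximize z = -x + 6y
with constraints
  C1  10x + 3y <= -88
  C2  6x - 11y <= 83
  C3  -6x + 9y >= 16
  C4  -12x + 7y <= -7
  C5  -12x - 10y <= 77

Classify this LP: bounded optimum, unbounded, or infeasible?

The boundaries 10x + 3y = -88 and -12x - 10y = 77 meet at (-649/64, 143/32), but that point violates -12x + 7y ≤ -7. Every candidate vertex is excluded by some other constraint, so the feasible region is empty.

infeasible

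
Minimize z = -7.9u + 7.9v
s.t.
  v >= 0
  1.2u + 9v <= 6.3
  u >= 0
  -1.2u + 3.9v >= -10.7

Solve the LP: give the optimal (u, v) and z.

Feasible corners and z = -7.9u + 7.9v:
  (5.25, 0) → z = -41.475
  (0, 0) → z = 0
  (0, 0.7) → z = 5.53

The binding constraints are v = 0 and 1.2u + 9v = 6.3.
Solving simultaneously gives u = 5.25, v = 0.

u = 5.25, v = 0, minimum z = -41.475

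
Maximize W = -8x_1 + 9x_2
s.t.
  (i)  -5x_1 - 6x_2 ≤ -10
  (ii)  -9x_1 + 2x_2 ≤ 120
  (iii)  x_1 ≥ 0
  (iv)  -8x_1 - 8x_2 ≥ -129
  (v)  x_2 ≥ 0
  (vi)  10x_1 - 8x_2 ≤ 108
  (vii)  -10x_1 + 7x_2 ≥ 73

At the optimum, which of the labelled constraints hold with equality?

(iii) and (iv)

Feasible corners and W = -8x_1 + 9x_2:
  (0, 129/8) → W = 1161/8
  (0, 73/7) → W = 657/7
  (319/136, 937/68) → W = 421/4

The maximum is at (0, 129/8). Substituting into each constraint, equality holds for (iii) and (iv); the remaining constraints have slack.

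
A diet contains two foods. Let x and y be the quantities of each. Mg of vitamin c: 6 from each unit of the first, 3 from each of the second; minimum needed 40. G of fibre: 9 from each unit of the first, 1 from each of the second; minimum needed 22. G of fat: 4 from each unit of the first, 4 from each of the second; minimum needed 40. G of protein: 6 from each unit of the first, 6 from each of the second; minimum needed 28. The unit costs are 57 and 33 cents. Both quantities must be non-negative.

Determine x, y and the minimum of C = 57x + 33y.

x = 10/3, y = 20/3, minimum C = 410

Extreme points and C = 57x + 33y:
  (0, 22) → C = 726
  (10, 0) → C = 570
  (26/21, 76/7) → C = 3002/7
  (10/3, 20/3) → C = 410
The feasible region is unbounded (it extends along (0, 1), (1, 0)), but C strictly increases along every unbounded feasible direction, so there is no improving ray and the minimum is attained at a vertex.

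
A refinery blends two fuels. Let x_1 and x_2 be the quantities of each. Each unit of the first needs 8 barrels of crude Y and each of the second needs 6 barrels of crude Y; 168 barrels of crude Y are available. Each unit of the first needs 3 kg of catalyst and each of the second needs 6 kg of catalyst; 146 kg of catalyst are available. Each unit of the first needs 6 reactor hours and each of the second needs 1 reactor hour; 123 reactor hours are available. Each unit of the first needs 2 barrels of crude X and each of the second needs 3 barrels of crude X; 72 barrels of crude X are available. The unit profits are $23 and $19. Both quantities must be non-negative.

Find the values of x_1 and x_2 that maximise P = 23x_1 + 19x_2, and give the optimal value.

x_1 = 6, x_2 = 20, maximum P = 518

Feasible corners and P = 23x_1 + 19x_2:
  (0, 0) → P = 0
  (0, 24) → P = 456
  (41/2, 0) → P = 943/2
  (285/14, 6/7) → P = 969/2
  (6, 20) → P = 518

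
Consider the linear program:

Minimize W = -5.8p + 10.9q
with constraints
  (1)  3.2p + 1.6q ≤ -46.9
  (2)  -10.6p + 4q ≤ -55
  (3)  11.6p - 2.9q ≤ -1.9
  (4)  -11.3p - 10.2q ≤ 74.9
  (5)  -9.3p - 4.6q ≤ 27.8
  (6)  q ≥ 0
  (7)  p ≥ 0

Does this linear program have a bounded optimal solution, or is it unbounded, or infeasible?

The boundaries q = 0 and p = 0 meet at (0, 0), but that point violates 3.2p + 1.6q ≤ -46.9. Every candidate vertex is excluded by some other constraint, so the feasible region is empty.

infeasible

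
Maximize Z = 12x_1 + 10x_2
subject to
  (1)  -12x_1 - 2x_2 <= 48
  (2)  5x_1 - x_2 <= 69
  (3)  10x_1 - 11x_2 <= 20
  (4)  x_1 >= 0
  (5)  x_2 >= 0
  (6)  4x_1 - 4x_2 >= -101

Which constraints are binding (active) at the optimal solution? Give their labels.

(2) and (6)

Extreme points and Z = 12x_1 + 10x_2:
  (739/45, 118/9) → Z = 14768/45
  (377/16, 781/16) → Z = 6167/8
  (2, 0) → Z = 24
  (0, 0) → Z = 0
  (0, 101/4) → Z = 505/2

The maximum is at (377/16, 781/16). Substituting into each constraint, equality holds for (2) and (6); the remaining constraints have slack.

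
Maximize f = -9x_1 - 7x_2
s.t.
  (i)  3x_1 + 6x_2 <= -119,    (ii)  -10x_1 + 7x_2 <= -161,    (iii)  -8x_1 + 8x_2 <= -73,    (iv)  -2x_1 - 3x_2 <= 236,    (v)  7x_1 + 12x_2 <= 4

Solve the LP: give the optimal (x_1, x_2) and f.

Vertices and f = -9x_1 - 7x_2:
  (133/81, -1673/81) → f = 10514/81
  (242, -845/6) → f = -7153/6
  (-1169/44, -1341/22) → f = 29295/44
The feasible region is unbounded (it extends along (3, -2), (12, -7)), but f strictly decreases along every unbounded feasible direction, so there is no improving ray and the maximum is attained at a vertex.

At the optimal vertex, -10x_1 + 7x_2 = -161 and -2x_1 - 3x_2 = 236.
Solving simultaneously gives x_1 = -1169/44, x_2 = -1341/22.

x_1 = -1169/44, x_2 = -1341/22, maximum f = 29295/44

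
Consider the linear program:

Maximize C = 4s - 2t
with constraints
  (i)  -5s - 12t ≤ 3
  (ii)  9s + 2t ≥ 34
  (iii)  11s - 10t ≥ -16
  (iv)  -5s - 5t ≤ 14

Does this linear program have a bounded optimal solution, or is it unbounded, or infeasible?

unbounded

From the feasible point (207/49, -197/98), moving in the direction (10, 11) keeps every constraint satisfied while C increases without bound.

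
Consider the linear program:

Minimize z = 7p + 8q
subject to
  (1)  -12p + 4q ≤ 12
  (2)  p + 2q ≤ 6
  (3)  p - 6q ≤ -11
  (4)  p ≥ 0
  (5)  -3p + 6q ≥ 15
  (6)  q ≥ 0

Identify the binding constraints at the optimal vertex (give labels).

(4) and (5)

Extreme points and z = 7p + 8q:
  (0, 3) → z = 24
  (1/2, 11/4) → z = 51/2
  (0, 5/2) → z = 20

The minimum is at (0, 5/2). Substituting into each constraint, equality holds for (4) and (5); the remaining constraints have slack.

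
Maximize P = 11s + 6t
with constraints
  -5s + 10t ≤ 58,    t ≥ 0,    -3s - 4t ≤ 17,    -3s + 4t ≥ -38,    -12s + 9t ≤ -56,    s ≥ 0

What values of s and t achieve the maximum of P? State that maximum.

s = 306/5, t = 182/5, maximum P = 4458/5

Extreme points and P = 11s + 6t:
  (306/5, 182/5) → P = 4458/5
  (1082/75, 976/75) → P = 17758/75
  (38/3, 0) → P = 418/3
  (14/3, 0) → P = 154/3

At the optimal vertex, -5s + 10t = 58 and -3s + 4t = -38.
Solving simultaneously gives s = 306/5, t = 182/5.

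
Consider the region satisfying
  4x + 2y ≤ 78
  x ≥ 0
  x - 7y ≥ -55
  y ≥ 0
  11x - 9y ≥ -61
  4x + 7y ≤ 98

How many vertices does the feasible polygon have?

Intersecting each pair of boundary lines and keeping only the points that satisfy every inequality leaves:
  (39/2, 0)
  (35/2, 4)
  (0, 0)
  (0, 61/9)
  (1, 8)
  (43/5, 318/35)

6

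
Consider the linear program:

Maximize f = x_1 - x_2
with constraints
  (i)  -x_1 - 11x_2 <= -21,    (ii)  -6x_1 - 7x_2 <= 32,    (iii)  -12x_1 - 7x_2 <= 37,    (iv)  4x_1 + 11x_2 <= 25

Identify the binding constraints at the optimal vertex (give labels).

(i) and (iv)

Extreme points and f = x_1 - x_2:
  (-554/125, 289/125) → f = -843/125
  (4/3, 59/33) → f = -5/11
  (-291/52, 56/13) → f = -515/52

The maximum is at (4/3, 59/33). Substituting into each constraint, equality holds for (i) and (iv); the remaining constraints have slack.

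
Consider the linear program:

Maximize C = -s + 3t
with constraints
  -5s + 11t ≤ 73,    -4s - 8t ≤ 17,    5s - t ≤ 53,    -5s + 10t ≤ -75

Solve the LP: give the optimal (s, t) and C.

s = 91/9, t = -22/9, maximum C = -157/9

Corner points and C = -s + 3t:
  (37/4, -27/4) → C = -59/2
  (43/8, -77/16) → C = -317/16
  (91/9, -22/9) → C = -157/9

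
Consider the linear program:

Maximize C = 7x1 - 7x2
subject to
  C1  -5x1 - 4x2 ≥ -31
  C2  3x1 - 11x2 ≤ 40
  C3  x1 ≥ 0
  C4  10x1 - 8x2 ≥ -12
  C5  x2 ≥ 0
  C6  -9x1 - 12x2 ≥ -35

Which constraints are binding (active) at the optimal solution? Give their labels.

C5 and C6

Extreme points and C = 7x1 - 7x2:
  (0, 3/2) → C = -21/2
  (0, 0) → C = 0
  (17/24, 229/96) → C = -1127/96
  (35/9, 0) → C = 245/9

The maximum is at (35/9, 0). Substituting into each constraint, equality holds for C5 and C6; the remaining constraints have slack.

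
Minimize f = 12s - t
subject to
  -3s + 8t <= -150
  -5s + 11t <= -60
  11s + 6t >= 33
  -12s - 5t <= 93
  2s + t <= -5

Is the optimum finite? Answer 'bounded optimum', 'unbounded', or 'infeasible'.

infeasible

The boundaries -3s + 8t = -150 and 11s + 6t = 33 meet at (582/53, -1551/106), but that point violates 2s + t ≤ -5. Every candidate vertex is excluded by some other constraint, so the feasible region is empty.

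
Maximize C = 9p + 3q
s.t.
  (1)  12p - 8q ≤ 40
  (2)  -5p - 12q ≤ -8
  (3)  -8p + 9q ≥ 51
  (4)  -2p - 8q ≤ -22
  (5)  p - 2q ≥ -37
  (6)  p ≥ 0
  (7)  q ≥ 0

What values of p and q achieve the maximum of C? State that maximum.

p = 47/2, q = 121/4, maximum C = 1209/4

Feasible corners and C = 9p + 3q:
  (192/11, 233/11) → C = 2427/11
  (47/2, 121/4) → C = 1209/4
  (0, 17/3) → C = 17
  (0, 37/2) → C = 111/2

The binding constraints are 12p - 8q = 40 and p - 2q = -37.
Solving simultaneously gives p = 47/2, q = 121/4.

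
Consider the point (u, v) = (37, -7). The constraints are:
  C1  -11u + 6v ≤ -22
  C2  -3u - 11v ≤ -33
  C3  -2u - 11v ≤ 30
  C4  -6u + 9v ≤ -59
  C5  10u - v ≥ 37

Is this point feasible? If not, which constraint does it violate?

feasible

C1: -449 ≤ -22 ✓
C2: -34 ≤ -33 ✓
C3: 3 ≤ 30 ✓
C4: -285 ≤ -59 ✓
C5: 377 ≥ 37 ✓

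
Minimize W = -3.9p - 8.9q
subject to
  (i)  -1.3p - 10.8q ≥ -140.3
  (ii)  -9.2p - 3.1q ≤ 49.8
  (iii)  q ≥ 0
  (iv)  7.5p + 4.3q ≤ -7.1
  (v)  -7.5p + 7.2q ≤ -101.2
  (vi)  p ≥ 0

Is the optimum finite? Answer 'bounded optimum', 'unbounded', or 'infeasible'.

infeasible

The boundaries -1.3p - 10.8q = -140.3 and q = 0 meet at (1403/13, 0), but that point violates 7.5p + 4.3q ≤ -7.1. Every candidate vertex is excluded by some other constraint, so the feasible region is empty.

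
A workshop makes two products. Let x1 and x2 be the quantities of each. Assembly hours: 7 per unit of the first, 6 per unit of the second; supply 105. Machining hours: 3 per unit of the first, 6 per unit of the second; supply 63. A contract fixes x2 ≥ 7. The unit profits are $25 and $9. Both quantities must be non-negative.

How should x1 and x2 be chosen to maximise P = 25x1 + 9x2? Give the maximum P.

x1 = 7, x2 = 7, maximum P = 238

Feasible corners and P = 25x1 + 9x2:
  (0, 21/2) → P = 189/2
  (0, 7) → P = 63
  (7, 7) → P = 238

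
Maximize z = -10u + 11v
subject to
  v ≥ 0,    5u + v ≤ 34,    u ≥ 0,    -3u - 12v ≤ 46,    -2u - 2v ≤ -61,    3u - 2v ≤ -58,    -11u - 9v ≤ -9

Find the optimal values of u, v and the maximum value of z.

Vertices and z = -10u + 11v:
  (0, 34) → z = 374
  (10/13, 392/13) → z = 324
  (0, 61/2) → z = 671/2
  (3/5, 299/10) → z = 3229/10

The binding constraints are 5u + v = 34 and u = 0.
Solving simultaneously gives u = 0, v = 34.

u = 0, v = 34, maximum z = 374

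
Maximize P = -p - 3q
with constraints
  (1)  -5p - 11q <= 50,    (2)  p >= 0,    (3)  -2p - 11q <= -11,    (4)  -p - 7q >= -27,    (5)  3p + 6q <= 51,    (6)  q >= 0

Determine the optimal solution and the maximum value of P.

p = 0, q = 1, maximum P = -3

Vertices and P = -p - 3q:
  (0, 1) → P = -3
  (0, 27/7) → P = -81/7
  (11/2, 0) → P = -11/2
  (13, 2) → P = -19
  (17, 0) → P = -17

The optimum lies where p = 0 and -2p - 11q = -11.
Solving simultaneously gives p = 0, q = 1.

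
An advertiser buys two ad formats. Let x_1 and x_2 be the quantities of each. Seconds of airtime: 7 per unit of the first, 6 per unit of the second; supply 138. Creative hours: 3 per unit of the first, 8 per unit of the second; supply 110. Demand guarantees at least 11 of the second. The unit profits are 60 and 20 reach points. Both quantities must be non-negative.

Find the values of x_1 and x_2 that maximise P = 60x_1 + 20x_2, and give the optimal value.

Vertices and P = 60x_1 + 20x_2:
  (0, 55/4) → P = 275
  (0, 11) → P = 220
  (22/3, 11) → P = 660

x_1 = 22/3, x_2 = 11, maximum P = 660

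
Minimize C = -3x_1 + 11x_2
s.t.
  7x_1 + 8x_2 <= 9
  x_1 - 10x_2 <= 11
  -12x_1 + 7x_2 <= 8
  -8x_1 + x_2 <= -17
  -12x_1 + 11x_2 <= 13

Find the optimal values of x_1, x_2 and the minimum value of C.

x_1 = 89/39, x_2 = -34/39, minimum C = -641/39

At the optimal vertex, 7x_1 + 8x_2 = 9 and x_1 - 10x_2 = 11.
Solving simultaneously gives x_1 = 89/39, x_2 = -34/39.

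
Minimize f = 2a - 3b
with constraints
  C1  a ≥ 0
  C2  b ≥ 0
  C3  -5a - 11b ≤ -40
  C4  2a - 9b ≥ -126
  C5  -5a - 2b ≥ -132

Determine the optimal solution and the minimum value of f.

a = 0, b = 14, minimum f = -42

Feasible corners and f = 2a - 3b:
  (0, 40/11) → f = -120/11
  (0, 14) → f = -42
  (8, 0) → f = 16
  (132/5, 0) → f = 264/5
  (936/49, 894/49) → f = -810/49

The optimum lies where a = 0 and 2a - 9b = -126.
Solving simultaneously gives a = 0, b = 14.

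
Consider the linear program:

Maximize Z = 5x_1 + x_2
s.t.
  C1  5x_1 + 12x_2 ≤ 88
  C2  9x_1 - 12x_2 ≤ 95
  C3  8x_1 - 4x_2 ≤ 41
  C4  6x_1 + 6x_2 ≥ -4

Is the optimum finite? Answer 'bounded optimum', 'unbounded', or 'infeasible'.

Extreme points and Z = 5x_1 + x_2:
  (211/29, 499/116) → Z = 4719/116
  (-96/7, 274/21) → Z = -1166/21
  (115/36, -139/36) → Z = 109/9
The feasible region has finitely many vertices and no improving ray; the maximum is 4719/116 at (211/29, 499/116).

bounded optimum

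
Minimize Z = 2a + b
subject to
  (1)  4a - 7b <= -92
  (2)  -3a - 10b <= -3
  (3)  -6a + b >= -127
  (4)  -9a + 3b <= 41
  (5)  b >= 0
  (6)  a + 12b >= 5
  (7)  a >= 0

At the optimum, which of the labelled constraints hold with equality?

Corner points and Z = 2a + b:
  (981/38, 530/19) → Z = 1511/19
  (0, 92/7) → Z = 92/7
  (422/9, 463/3) → Z = 2233/9
  (0, 41/3) → Z = 41/3

The minimum is at (0, 92/7). Substituting into each constraint, equality holds for (1) and (7); the remaining constraints have slack.

(1) and (7)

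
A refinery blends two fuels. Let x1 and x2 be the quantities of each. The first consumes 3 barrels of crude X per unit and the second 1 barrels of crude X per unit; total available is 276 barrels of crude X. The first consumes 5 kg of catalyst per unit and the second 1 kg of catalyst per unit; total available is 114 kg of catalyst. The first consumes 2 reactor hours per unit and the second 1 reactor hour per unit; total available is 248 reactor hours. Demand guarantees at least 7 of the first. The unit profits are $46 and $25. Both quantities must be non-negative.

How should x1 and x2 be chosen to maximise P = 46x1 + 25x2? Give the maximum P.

x1 = 7, x2 = 79, maximum P = 2297

Feasible corners and P = 46x1 + 25x2:
  (114/5, 0) → P = 5244/5
  (7, 0) → P = 322
  (7, 79) → P = 2297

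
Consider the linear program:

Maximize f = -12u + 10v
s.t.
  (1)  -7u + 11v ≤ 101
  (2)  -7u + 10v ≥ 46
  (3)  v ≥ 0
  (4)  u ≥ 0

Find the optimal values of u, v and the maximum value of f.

At the optimal vertex, -7u + 11v = 101 and u = 0.
Solving simultaneously gives u = 0, v = 101/11.

u = 0, v = 101/11, maximum f = 1010/11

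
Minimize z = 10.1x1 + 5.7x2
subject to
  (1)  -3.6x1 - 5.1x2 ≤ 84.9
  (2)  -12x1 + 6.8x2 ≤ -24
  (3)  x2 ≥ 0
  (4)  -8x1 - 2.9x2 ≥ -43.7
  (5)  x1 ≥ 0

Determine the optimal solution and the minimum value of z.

x1 = 2, x2 = 0, minimum z = 20.2

Feasible corners and z = 10.1x1 + 5.7x2:
  (2, 0) → z = 101/5
  (9169/2230, 831/223) → z = 1399739/22300
  (437/80, 0) → z = 44137/800

The optimum lies where -12x1 + 6.8x2 = -24 and x2 = 0.
Solving simultaneously gives x1 = 2, x2 = 0.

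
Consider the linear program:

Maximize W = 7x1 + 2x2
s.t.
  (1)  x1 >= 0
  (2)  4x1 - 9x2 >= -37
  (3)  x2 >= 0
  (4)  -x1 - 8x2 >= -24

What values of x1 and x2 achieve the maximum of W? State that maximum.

x1 = 24, x2 = 0, maximum W = 168

Corner points and W = 7x1 + 2x2:
  (0, 0) → W = 0
  (0, 3) → W = 6
  (24, 0) → W = 168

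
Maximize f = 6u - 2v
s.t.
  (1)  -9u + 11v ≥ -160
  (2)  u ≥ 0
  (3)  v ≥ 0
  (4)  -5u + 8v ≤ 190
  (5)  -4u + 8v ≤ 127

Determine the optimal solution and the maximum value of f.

At the optimal vertex, -9u + 11v = -160 and -4u + 8v = 127.
Solving simultaneously gives u = 2677/28, v = 1783/28.

u = 2677/28, v = 1783/28, maximum f = 3124/7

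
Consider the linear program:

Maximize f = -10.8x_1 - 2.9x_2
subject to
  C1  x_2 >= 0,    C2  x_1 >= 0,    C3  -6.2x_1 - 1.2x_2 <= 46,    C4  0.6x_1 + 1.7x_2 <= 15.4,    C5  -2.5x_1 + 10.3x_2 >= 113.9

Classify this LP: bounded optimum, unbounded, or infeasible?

infeasible

The boundaries x_2 = 0 and x_1 = 0 meet at (0, 0), but that point violates -2.5x_1 + 10.3x_2 ≥ 113.9. Every candidate vertex is excluded by some other constraint, so the feasible region is empty.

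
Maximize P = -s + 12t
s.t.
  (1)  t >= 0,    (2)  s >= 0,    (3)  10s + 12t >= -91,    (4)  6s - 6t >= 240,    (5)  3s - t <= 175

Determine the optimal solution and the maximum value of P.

s = 135/2, t = 55/2, maximum P = 525/2

Extreme points and P = -s + 12t:
  (40, 0) → P = -40
  (175/3, 0) → P = -175/3
  (135/2, 55/2) → P = 525/2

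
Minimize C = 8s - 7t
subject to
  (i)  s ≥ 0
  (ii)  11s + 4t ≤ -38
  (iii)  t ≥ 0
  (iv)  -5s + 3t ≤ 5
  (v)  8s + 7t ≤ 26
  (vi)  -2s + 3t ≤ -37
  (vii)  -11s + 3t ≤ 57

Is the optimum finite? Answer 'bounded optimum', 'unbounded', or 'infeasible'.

infeasible

The boundaries s = 0 and -2s + 3t = -37 meet at (0, -37/3), but that point violates t ≥ 0. Every candidate vertex is excluded by some other constraint, so the feasible region is empty.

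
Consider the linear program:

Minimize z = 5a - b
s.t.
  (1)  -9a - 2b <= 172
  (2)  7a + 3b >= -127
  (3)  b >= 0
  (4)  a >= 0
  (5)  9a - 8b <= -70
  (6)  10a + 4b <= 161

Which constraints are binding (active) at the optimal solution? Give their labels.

Extreme points and z = 5a - b:
  (0, 35/4) → z = -35/4
  (0, 161/4) → z = -161/4
  (252/29, 2149/116) → z = 2891/116

The minimum is at (0, 161/4). Substituting into each constraint, equality holds for (4) and (6); the remaining constraints have slack.

(4) and (6)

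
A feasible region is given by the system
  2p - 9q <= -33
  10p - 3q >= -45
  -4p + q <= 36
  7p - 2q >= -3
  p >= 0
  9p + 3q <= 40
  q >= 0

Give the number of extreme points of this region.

Of the 21 pairwise boundary intersections, those satisfying every inequality are:
  (39/59, 225/59)
  (3, 13/3)
  (71/39, 307/39)

3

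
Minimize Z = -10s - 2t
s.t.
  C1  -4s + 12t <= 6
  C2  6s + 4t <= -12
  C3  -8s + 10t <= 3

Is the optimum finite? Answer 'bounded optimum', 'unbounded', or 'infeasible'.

unbounded

From the feasible point (-33/23, -39/46), moving in the direction (4, -6) keeps every constraint satisfied while Z decreases without bound.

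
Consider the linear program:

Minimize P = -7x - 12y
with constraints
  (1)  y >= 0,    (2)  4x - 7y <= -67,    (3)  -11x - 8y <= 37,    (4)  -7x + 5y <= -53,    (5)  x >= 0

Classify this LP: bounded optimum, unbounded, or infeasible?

From the feasible point (706/29, 681/29), moving in the direction (7, 4) keeps every constraint satisfied while P decreases without bound.

unbounded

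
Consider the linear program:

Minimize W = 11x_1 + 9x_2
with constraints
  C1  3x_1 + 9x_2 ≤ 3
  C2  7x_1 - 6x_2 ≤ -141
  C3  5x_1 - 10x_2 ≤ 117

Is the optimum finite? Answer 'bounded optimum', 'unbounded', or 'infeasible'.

From the feasible point (-139/9, 148/27), moving in the direction (-10, -5) keeps every constraint satisfied while W decreases without bound.

unbounded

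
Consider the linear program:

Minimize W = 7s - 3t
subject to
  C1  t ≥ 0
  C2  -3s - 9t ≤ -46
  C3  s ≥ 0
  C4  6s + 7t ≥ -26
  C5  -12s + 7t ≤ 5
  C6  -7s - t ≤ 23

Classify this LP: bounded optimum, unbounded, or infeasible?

Extreme points and W = 7s - 3t:
  (46/3, 0) → W = 322/3
  (277/129, 189/43) → W = 238/129
The feasible region has finitely many vertices and no improving ray; the minimum is 238/129 at (277/129, 189/43).

bounded optimum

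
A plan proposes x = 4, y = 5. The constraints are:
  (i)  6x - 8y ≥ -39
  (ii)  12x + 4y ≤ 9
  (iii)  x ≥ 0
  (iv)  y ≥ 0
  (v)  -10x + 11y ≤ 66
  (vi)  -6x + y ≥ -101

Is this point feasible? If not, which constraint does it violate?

Constraint (ii): 12x + 4y = 68, which is not ≤ 9. All other constraints are satisfied.

not feasible — violates (ii)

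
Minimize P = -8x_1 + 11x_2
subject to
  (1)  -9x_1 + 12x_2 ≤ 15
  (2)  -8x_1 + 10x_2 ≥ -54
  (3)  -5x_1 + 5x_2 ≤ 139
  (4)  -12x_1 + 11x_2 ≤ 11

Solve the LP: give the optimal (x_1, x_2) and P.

x_1 = -22, x_2 = -23, minimum P = -77

Extreme points and P = -8x_1 + 11x_2:
  (133, 101) → P = 47
  (11/15, 9/5) → P = 209/15
  (-22, -23) → P = -77

At the optimal vertex, -8x_1 + 10x_2 = -54 and -12x_1 + 11x_2 = 11.
Solving simultaneously gives x_1 = -22, x_2 = -23.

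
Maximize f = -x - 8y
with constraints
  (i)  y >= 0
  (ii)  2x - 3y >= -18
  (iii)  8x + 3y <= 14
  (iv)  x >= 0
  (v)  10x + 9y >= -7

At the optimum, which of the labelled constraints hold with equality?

(i) and (iv)

Vertices and f = -x - 8y:
  (7/4, 0) → f = -7/4
  (0, 0) → f = 0
  (0, 14/3) → f = -112/3

The maximum is at (0, 0). Substituting into each constraint, equality holds for (i) and (iv); the remaining constraints have slack.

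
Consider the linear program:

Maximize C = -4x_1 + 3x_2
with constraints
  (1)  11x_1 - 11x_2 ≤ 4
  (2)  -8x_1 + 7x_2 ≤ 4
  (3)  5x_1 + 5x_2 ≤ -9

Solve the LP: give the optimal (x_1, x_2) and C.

x_1 = -72/11, x_2 = -76/11, maximum C = 60/11

Extreme points and C = -4x_1 + 3x_2:
  (-72/11, -76/11) → C = 60/11
  (-79/110, -119/110) → C = -41/110
  (-83/75, -52/75) → C = 176/75

The optimum lies where 11x_1 - 11x_2 = 4 and -8x_1 + 7x_2 = 4.
Solving simultaneously gives x_1 = -72/11, x_2 = -76/11.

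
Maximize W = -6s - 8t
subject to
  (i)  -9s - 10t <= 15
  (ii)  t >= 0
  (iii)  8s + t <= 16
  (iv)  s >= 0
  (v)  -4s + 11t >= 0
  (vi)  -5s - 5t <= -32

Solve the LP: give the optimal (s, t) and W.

s = 48/35, t = 176/35, maximum W = -1696/35

The binding constraints are 8s + t = 16 and -5s - 5t = -32.
Solving simultaneously gives s = 48/35, t = 176/35.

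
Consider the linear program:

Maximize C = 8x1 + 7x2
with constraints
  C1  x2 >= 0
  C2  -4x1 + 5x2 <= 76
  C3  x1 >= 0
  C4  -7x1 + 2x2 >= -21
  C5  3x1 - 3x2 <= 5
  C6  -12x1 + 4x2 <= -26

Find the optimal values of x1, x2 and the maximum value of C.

The binding constraints are -7x1 + 2x2 = -21 and -12x1 + 4x2 = -26.
Solving simultaneously gives x1 = 8, x2 = 35/2.

x1 = 8, x2 = 35/2, maximum C = 373/2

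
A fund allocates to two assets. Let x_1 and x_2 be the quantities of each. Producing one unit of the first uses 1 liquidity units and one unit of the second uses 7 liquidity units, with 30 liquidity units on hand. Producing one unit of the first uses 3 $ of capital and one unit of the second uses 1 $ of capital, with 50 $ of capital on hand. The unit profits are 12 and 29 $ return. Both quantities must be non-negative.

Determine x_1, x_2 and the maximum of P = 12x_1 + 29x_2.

Extreme points and P = 12x_1 + 29x_2:
  (0, 0) → P = 0
  (0, 30/7) → P = 870/7
  (50/3, 0) → P = 200
  (16, 2) → P = 250

x_1 = 16, x_2 = 2, maximum P = 250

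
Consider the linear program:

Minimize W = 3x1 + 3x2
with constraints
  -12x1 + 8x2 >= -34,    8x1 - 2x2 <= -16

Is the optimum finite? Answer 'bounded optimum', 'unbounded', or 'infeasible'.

unbounded

From the feasible point (-49/10, -58/5), moving in the direction (-8, -12) keeps every constraint satisfied while W decreases without bound.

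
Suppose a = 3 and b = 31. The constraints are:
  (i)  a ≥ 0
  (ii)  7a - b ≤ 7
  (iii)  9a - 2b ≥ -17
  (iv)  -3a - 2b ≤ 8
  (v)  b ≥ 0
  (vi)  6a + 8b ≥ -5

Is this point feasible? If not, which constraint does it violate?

not feasible — violates (iii)

Constraint (iii): 9a - 2b = -35, which is not ≥ -17. All other constraints are satisfied.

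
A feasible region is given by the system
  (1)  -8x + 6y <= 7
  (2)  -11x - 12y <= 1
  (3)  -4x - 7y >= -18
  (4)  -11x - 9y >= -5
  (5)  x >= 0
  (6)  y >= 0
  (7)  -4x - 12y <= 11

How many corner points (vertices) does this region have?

Of the 21 pairwise boundary intersections, those satisfying every inequality are:
  (0, 5/9)
  (5/11, 0)
  (0, 0)

3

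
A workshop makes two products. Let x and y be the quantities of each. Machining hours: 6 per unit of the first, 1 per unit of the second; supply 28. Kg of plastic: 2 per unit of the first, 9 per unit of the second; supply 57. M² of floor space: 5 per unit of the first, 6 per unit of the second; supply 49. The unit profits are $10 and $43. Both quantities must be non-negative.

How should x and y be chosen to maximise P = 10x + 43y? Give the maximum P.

Extreme points and P = 10x + 43y:
  (0, 0) → P = 0
  (0, 19/3) → P = 817/3
  (14/3, 0) → P = 140/3
  (119/31, 154/31) → P = 252
  (3, 17/3) → P = 821/3

The binding constraints are 2x + 9y = 57 and 5x + 6y = 49.
Solving simultaneously gives x = 3, y = 17/3.

x = 3, y = 17/3, maximum P = 821/3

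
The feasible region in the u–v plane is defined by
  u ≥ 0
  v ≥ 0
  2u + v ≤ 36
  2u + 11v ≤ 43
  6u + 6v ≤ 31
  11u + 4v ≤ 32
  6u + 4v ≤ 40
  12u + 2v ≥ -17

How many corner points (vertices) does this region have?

5

The feasible vertices (each the meet of two boundaries and inside every other half-plane) are:
  (0, 0)
  (0, 43/11)
  (32/11, 0)
  (83/54, 98/27)
  (34/21, 149/42)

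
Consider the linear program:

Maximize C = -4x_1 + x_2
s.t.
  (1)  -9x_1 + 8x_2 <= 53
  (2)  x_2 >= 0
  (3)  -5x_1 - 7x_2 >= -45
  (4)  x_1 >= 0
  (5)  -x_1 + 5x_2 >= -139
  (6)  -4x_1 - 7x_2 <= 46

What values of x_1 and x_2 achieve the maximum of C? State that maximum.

Feasible corners and C = -4x_1 + x_2:
  (9, 0) → C = -36
  (0, 0) → C = 0
  (0, 45/7) → C = 45/7

x_1 = 0, x_2 = 45/7, maximum C = 45/7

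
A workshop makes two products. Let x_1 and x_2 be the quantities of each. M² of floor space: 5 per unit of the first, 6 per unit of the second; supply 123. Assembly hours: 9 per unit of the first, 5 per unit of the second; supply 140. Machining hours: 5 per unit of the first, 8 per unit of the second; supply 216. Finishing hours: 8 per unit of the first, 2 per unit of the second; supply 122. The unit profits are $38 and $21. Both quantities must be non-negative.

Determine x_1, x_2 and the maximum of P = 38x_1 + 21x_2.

x_1 = 15, x_2 = 1, maximum P = 591

Extreme points and P = 38x_1 + 21x_2:
  (0, 0) → P = 0
  (0, 41/2) → P = 861/2
  (61/4, 0) → P = 1159/2
  (225/29, 407/29) → P = 17097/29
  (15, 1) → P = 591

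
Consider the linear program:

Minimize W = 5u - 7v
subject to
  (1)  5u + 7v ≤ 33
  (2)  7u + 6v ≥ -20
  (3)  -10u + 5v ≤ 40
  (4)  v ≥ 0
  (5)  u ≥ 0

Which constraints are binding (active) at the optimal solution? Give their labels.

Feasible corners and W = 5u - 7v:
  (33/5, 0) → W = 33
  (0, 33/7) → W = -33
  (0, 0) → W = 0

The minimum is at (0, 33/7). Substituting into each constraint, equality holds for (1) and (5); the remaining constraints have slack.

(1) and (5)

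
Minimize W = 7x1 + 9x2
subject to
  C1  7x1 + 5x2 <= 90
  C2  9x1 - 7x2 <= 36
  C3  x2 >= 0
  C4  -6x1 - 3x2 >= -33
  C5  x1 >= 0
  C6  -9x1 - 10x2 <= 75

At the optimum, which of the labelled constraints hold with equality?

C3 and C5

Corner points and W = 7x1 + 9x2:
  (4, 0) → W = 28
  (113/23, 27/23) → W = 1034/23
  (0, 0) → W = 0
  (0, 11) → W = 99

The minimum is at (0, 0). Substituting into each constraint, equality holds for C3 and C5; the remaining constraints have slack.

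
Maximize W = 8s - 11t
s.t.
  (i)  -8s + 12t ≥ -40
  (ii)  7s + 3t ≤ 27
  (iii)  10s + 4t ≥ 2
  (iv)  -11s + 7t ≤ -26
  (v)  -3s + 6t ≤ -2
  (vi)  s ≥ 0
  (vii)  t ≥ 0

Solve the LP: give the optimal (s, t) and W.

s = 27/7, t = 0, maximum W = 216/7

Corner points and W = 8s - 11t:
  (56/17, 67/51) → W = 607/51
  (27/7, 0) → W = 216/7
  (142/45, 56/45) → W = 104/9
  (26/11, 0) → W = 208/11

The optimum lies where 7s + 3t = 27 and t = 0.
Solving simultaneously gives s = 27/7, t = 0.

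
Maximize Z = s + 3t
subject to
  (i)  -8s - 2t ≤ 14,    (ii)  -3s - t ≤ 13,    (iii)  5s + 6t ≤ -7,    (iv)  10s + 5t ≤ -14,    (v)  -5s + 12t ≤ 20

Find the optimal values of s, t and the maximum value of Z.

s = -35/19, t = 7/19, maximum Z = -14/19

The feasible region is unbounded (it extends along (1, -3), (1, -2)), but Z strictly decreases along every unbounded feasible direction, so there is no improving ray and the maximum is attained at a vertex.

At the optimal vertex, -8s - 2t = 14 and 5s + 6t = -7.
Solving simultaneously gives s = -35/19, t = 7/19.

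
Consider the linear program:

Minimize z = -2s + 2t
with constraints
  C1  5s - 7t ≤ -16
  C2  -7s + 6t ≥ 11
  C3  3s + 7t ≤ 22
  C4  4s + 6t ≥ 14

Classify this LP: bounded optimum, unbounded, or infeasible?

Extreme points and z = -2s + 2t:
  (3/4, 79/28) → z = 29/7
  (1/29, 67/29) → z = 132/29
  (-17/5, 23/5) → z = 16
The feasible region has finitely many vertices and no improving ray; the minimum is 29/7 at (3/4, 79/28).

bounded optimum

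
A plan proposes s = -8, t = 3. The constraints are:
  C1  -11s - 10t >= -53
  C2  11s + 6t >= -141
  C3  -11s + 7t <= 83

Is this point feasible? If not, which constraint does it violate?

not feasible — violates C3

Constraint C3: -11s + 7t = 109, which is not ≤ 83. All other constraints are satisfied.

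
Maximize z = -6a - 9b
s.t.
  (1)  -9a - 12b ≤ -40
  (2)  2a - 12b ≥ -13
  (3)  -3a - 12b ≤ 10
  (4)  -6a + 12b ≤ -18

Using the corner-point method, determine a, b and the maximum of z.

Corner points and z = -6a - 9b:
  (25/3, -35/12) → z = -95/4
  (58/15, 13/30) → z = -271/10
  (31/4, 19/8) → z = -543/8
The feasible region is unbounded (it extends along (4, -1), (6, 1)), but z strictly decreases along every unbounded feasible direction, so there is no improving ray and the maximum is attained at a vertex.

The optimum lies where -9a - 12b = -40 and -3a - 12b = 10.
Solving simultaneously gives a = 25/3, b = -35/12.

a = 25/3, b = -35/12, maximum z = -95/4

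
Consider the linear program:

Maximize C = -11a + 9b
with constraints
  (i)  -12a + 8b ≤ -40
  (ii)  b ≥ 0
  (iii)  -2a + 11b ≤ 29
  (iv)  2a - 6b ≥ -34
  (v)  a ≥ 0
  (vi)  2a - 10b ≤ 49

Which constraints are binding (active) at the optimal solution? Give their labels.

(i) and (iii)

Extreme points and C = -11a + 9b:
  (10/3, 0) → C = -110/3
  (168/29, 107/29) → C = -885/29
  (49/2, 0) → C = -539/2
  (829/2, 78) → C = -7715/2

The maximum is at (168/29, 107/29). Substituting into each constraint, equality holds for (i) and (iii); the remaining constraints have slack.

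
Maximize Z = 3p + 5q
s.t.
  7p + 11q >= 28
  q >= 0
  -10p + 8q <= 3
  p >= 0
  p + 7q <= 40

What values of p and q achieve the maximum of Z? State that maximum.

Vertices and Z = 3p + 5q:
  (4, 0) → Z = 12
  (191/166, 301/166) → Z = 1039/83
  (40, 0) → Z = 120
  (23/6, 31/6) → Z = 112/3

The optimum lies where q = 0 and p + 7q = 40.
Solving simultaneously gives p = 40, q = 0.

p = 40, q = 0, maximum Z = 120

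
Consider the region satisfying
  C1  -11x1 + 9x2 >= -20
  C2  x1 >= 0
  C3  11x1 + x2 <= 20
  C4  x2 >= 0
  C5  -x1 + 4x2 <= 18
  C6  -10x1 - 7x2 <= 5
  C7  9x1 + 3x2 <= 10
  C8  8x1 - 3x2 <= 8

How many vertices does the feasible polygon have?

4

Intersecting each pair of boundary lines and keeping only the points that satisfy every inequality leaves:
  (0, 0)
  (0, 10/3)
  (1, 0)
  (18/17, 8/51)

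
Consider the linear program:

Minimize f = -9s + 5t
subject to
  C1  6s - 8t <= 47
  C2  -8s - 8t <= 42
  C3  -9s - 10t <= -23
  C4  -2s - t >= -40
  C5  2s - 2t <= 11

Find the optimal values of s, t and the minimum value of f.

Extreme points and f = -9s + 5t:
  (-151/2, 281/4) → f = 4123/4
  (78/19, -53/38) → f = -1669/38
  (91/6, 29/3) → f = -529/6
The feasible region is unbounded (it extends along (-1, 1), (-1, 2)), but f strictly increases along every unbounded feasible direction, so there is no improving ray and the minimum is attained at a vertex.

At the optimal vertex, -2s - t = -40 and 2s - 2t = 11.
Solving simultaneously gives s = 91/6, t = 29/3.

s = 91/6, t = 29/3, minimum f = -529/6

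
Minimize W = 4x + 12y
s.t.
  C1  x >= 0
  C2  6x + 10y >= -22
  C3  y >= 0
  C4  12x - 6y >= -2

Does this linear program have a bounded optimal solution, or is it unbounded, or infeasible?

Extreme points and W = 4x + 12y:
  (0, 0) → W = 0
  (0, 1/3) → W = 4
The feasible region has finitely many vertices and no improving ray; the minimum is 0 at (0, 0).

bounded optimum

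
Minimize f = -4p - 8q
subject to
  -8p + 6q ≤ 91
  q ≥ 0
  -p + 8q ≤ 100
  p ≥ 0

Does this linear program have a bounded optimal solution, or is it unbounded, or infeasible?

unbounded

From the feasible point (0, 0), moving in the direction (8, 1) keeps every constraint satisfied while f decreases without bound.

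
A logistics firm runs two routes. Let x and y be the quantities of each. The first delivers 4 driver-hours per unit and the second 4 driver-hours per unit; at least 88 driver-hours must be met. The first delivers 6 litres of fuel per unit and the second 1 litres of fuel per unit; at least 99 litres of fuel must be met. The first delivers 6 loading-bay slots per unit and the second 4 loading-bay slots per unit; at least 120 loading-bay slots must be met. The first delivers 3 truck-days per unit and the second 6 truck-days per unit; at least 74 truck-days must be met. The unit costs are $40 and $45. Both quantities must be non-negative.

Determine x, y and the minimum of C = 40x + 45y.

Feasible corners and C = 40x + 45y:
  (0, 99) → C = 4455
  (74/3, 0) → C = 2960/3
  (16, 6) → C = 910
  (58/3, 8/3) → C = 2680/3
  (46/3, 7) → C = 2785/3
The feasible region is unbounded (it extends along (0, 1), (1, 0)), but C strictly increases along every unbounded feasible direction, so there is no improving ray and the minimum is attained at a vertex.

At the optimal vertex, 4x + 4y = 88 and 3x + 6y = 74.
Solving simultaneously gives x = 58/3, y = 8/3.

x = 58/3, y = 8/3, minimum C = 2680/3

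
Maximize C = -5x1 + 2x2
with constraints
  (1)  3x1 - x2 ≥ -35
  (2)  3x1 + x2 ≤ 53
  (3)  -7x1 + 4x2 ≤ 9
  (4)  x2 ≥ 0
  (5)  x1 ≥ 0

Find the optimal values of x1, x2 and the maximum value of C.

x1 = 0, x2 = 9/4, maximum C = 9/2

Corner points and C = -5x1 + 2x2:
  (203/19, 398/19) → C = -219/19
  (53/3, 0) → C = -265/3
  (0, 9/4) → C = 9/2
  (0, 0) → C = 0

The binding constraints are -7x1 + 4x2 = 9 and x1 = 0.
Solving simultaneously gives x1 = 0, x2 = 9/4.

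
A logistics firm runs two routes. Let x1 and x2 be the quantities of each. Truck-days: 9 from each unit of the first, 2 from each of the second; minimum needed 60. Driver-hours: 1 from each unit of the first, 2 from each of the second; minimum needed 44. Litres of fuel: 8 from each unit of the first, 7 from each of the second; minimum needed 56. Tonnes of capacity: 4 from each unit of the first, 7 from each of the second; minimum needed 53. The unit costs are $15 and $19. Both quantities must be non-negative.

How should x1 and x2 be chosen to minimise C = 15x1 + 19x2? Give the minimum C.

The feasible region is unbounded (it extends along (0, 1), (1, 0)), but C strictly increases along every unbounded feasible direction, so there is no improving ray and the minimum is attained at a vertex.

x1 = 2, x2 = 21, minimum C = 429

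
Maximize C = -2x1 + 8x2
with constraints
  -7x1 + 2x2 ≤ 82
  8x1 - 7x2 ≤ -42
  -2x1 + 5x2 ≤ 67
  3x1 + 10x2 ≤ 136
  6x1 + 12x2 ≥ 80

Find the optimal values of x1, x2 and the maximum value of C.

At the optimal vertex, -2x1 + 5x2 = 67 and 3x1 + 10x2 = 136.
Solving simultaneously gives x1 = 2/7, x2 = 473/35.

x1 = 2/7, x2 = 473/35, maximum C = 3764/35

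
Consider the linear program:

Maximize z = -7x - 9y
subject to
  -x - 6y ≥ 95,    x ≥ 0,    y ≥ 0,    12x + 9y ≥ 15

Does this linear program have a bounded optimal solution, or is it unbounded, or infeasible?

The boundaries -x - 6y = 95 and 12x + 9y = 15 meet at (15, -55/3), but that point violates y ≥ 0. Every candidate vertex is excluded by some other constraint, so the feasible region is empty.

infeasible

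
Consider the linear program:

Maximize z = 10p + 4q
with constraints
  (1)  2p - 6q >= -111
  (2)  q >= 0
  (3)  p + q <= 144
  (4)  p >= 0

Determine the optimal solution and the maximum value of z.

p = 144, q = 0, maximum z = 1440

The optimum lies where q = 0 and p + q = 144.
Solving simultaneously gives p = 144, q = 0.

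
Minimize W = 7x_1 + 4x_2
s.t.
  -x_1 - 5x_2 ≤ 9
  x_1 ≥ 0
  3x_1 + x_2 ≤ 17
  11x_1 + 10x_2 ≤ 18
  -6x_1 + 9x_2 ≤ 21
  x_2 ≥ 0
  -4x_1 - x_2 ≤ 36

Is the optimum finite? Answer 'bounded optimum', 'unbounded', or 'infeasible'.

bounded optimum

Extreme points and W = 7x_1 + 4x_2:
  (0, 9/5) → W = 36/5
  (0, 0) → W = 0
  (18/11, 0) → W = 126/11
The feasible region has finitely many vertices and no improving ray; the minimum is 0 at (0, 0).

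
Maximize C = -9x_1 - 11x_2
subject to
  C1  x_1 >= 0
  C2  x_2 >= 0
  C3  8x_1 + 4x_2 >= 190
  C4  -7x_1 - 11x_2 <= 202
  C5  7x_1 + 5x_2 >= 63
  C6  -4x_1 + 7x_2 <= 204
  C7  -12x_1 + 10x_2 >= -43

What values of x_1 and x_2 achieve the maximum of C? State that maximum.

Feasible corners and C = -9x_1 - 11x_2:
  (257/36, 299/9) → C = -15469/36
  (259/16, 121/8) → C = -4993/16
  (2341/44, 655/11) → C = -49889/44

The binding constraints are 8x_1 + 4x_2 = 190 and -12x_1 + 10x_2 = -43.
Solving simultaneously gives x_1 = 259/16, x_2 = 121/8.

x_1 = 259/16, x_2 = 121/8, maximum C = -4993/16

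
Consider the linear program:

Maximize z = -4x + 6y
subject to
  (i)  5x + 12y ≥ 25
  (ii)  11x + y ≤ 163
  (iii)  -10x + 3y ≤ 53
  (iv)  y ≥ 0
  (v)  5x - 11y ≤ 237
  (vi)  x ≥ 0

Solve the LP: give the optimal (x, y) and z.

x = 436/43, y = 2213/43, maximum z = 11534/43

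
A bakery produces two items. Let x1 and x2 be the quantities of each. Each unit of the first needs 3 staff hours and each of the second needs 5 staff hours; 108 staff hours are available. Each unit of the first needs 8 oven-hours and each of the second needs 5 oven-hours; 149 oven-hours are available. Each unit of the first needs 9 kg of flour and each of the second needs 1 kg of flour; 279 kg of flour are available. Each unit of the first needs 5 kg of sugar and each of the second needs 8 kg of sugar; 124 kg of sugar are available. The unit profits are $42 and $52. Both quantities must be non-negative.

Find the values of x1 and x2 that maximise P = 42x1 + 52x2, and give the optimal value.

x1 = 44/3, x2 = 19/3, maximum P = 2836/3

Feasible corners and P = 42x1 + 52x2:
  (0, 0) → P = 0
  (0, 31/2) → P = 806
  (149/8, 0) → P = 3129/4
  (44/3, 19/3) → P = 2836/3

At the optimal vertex, 8x1 + 5x2 = 149 and 5x1 + 8x2 = 124.
Solving simultaneously gives x1 = 44/3, x2 = 19/3.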